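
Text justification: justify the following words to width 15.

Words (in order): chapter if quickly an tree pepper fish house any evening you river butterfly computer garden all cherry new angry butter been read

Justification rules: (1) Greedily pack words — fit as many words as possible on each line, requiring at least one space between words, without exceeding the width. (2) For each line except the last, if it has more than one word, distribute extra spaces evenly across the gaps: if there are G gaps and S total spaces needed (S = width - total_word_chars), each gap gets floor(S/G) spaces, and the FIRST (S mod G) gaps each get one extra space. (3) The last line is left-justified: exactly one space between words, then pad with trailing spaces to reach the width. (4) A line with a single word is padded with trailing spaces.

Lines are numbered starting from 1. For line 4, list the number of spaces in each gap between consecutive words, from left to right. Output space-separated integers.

Line 1: ['chapter', 'if'] (min_width=10, slack=5)
Line 2: ['quickly', 'an', 'tree'] (min_width=15, slack=0)
Line 3: ['pepper', 'fish'] (min_width=11, slack=4)
Line 4: ['house', 'any'] (min_width=9, slack=6)
Line 5: ['evening', 'you'] (min_width=11, slack=4)
Line 6: ['river', 'butterfly'] (min_width=15, slack=0)
Line 7: ['computer', 'garden'] (min_width=15, slack=0)
Line 8: ['all', 'cherry', 'new'] (min_width=14, slack=1)
Line 9: ['angry', 'butter'] (min_width=12, slack=3)
Line 10: ['been', 'read'] (min_width=9, slack=6)

Answer: 7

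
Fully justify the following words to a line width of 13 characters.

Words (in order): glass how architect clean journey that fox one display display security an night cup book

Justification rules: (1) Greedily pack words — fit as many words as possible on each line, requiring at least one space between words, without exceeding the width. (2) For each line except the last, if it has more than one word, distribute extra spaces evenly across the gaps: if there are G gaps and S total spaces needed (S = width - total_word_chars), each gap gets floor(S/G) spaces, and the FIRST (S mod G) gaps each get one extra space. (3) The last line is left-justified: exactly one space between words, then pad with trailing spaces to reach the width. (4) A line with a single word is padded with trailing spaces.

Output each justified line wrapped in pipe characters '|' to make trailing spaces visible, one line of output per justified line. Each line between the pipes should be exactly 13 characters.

Answer: |glass     how|
|architect    |
|clean journey|
|that  fox one|
|display      |
|display      |
|security   an|
|night     cup|
|book         |

Derivation:
Line 1: ['glass', 'how'] (min_width=9, slack=4)
Line 2: ['architect'] (min_width=9, slack=4)
Line 3: ['clean', 'journey'] (min_width=13, slack=0)
Line 4: ['that', 'fox', 'one'] (min_width=12, slack=1)
Line 5: ['display'] (min_width=7, slack=6)
Line 6: ['display'] (min_width=7, slack=6)
Line 7: ['security', 'an'] (min_width=11, slack=2)
Line 8: ['night', 'cup'] (min_width=9, slack=4)
Line 9: ['book'] (min_width=4, slack=9)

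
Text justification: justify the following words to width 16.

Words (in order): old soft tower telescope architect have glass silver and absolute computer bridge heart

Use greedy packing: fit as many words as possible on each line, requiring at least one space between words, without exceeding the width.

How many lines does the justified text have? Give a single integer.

Line 1: ['old', 'soft', 'tower'] (min_width=14, slack=2)
Line 2: ['telescope'] (min_width=9, slack=7)
Line 3: ['architect', 'have'] (min_width=14, slack=2)
Line 4: ['glass', 'silver', 'and'] (min_width=16, slack=0)
Line 5: ['absolute'] (min_width=8, slack=8)
Line 6: ['computer', 'bridge'] (min_width=15, slack=1)
Line 7: ['heart'] (min_width=5, slack=11)
Total lines: 7

Answer: 7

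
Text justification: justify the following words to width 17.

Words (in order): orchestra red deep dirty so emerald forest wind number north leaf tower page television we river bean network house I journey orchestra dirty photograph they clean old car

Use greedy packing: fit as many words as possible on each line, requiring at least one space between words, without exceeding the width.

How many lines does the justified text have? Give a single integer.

Line 1: ['orchestra', 'red'] (min_width=13, slack=4)
Line 2: ['deep', 'dirty', 'so'] (min_width=13, slack=4)
Line 3: ['emerald', 'forest'] (min_width=14, slack=3)
Line 4: ['wind', 'number', 'north'] (min_width=17, slack=0)
Line 5: ['leaf', 'tower', 'page'] (min_width=15, slack=2)
Line 6: ['television', 'we'] (min_width=13, slack=4)
Line 7: ['river', 'bean'] (min_width=10, slack=7)
Line 8: ['network', 'house', 'I'] (min_width=15, slack=2)
Line 9: ['journey', 'orchestra'] (min_width=17, slack=0)
Line 10: ['dirty', 'photograph'] (min_width=16, slack=1)
Line 11: ['they', 'clean', 'old'] (min_width=14, slack=3)
Line 12: ['car'] (min_width=3, slack=14)
Total lines: 12

Answer: 12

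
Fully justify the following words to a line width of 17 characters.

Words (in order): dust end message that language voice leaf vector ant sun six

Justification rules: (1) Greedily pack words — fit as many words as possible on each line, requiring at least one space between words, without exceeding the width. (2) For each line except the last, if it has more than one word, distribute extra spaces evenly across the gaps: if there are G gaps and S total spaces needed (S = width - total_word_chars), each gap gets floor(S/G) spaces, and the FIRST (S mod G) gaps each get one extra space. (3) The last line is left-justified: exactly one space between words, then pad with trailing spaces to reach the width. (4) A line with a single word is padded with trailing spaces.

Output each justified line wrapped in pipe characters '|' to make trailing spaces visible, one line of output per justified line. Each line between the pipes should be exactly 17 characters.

Answer: |dust  end message|
|that     language|
|voice leaf vector|
|ant sun six      |

Derivation:
Line 1: ['dust', 'end', 'message'] (min_width=16, slack=1)
Line 2: ['that', 'language'] (min_width=13, slack=4)
Line 3: ['voice', 'leaf', 'vector'] (min_width=17, slack=0)
Line 4: ['ant', 'sun', 'six'] (min_width=11, slack=6)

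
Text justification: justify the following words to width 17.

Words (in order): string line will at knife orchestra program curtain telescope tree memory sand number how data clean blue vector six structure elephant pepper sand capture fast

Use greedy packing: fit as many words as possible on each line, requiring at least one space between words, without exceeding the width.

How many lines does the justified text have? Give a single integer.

Answer: 10

Derivation:
Line 1: ['string', 'line', 'will'] (min_width=16, slack=1)
Line 2: ['at', 'knife'] (min_width=8, slack=9)
Line 3: ['orchestra', 'program'] (min_width=17, slack=0)
Line 4: ['curtain', 'telescope'] (min_width=17, slack=0)
Line 5: ['tree', 'memory', 'sand'] (min_width=16, slack=1)
Line 6: ['number', 'how', 'data'] (min_width=15, slack=2)
Line 7: ['clean', 'blue', 'vector'] (min_width=17, slack=0)
Line 8: ['six', 'structure'] (min_width=13, slack=4)
Line 9: ['elephant', 'pepper'] (min_width=15, slack=2)
Line 10: ['sand', 'capture', 'fast'] (min_width=17, slack=0)
Total lines: 10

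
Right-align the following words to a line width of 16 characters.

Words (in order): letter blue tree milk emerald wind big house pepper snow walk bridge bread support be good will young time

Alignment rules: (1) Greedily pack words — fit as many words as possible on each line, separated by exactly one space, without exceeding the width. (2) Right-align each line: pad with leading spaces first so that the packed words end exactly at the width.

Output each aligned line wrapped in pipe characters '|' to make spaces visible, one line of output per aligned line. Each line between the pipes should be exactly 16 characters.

Answer: |letter blue tree|
|    milk emerald|
|  wind big house|
|pepper snow walk|
|    bridge bread|
| support be good|
| will young time|

Derivation:
Line 1: ['letter', 'blue', 'tree'] (min_width=16, slack=0)
Line 2: ['milk', 'emerald'] (min_width=12, slack=4)
Line 3: ['wind', 'big', 'house'] (min_width=14, slack=2)
Line 4: ['pepper', 'snow', 'walk'] (min_width=16, slack=0)
Line 5: ['bridge', 'bread'] (min_width=12, slack=4)
Line 6: ['support', 'be', 'good'] (min_width=15, slack=1)
Line 7: ['will', 'young', 'time'] (min_width=15, slack=1)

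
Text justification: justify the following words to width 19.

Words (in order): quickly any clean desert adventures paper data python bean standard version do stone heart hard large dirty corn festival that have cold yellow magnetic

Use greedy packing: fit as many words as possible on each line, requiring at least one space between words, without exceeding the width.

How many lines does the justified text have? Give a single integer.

Line 1: ['quickly', 'any', 'clean'] (min_width=17, slack=2)
Line 2: ['desert', 'adventures'] (min_width=17, slack=2)
Line 3: ['paper', 'data', 'python'] (min_width=17, slack=2)
Line 4: ['bean', 'standard'] (min_width=13, slack=6)
Line 5: ['version', 'do', 'stone'] (min_width=16, slack=3)
Line 6: ['heart', 'hard', 'large'] (min_width=16, slack=3)
Line 7: ['dirty', 'corn', 'festival'] (min_width=19, slack=0)
Line 8: ['that', 'have', 'cold'] (min_width=14, slack=5)
Line 9: ['yellow', 'magnetic'] (min_width=15, slack=4)
Total lines: 9

Answer: 9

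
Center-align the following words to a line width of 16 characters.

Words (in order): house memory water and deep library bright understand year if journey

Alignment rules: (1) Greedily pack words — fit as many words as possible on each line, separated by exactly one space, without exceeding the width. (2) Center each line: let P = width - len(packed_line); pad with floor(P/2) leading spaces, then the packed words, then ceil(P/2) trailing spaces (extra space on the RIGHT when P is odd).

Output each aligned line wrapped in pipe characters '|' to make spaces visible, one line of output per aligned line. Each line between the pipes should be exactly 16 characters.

Line 1: ['house', 'memory'] (min_width=12, slack=4)
Line 2: ['water', 'and', 'deep'] (min_width=14, slack=2)
Line 3: ['library', 'bright'] (min_width=14, slack=2)
Line 4: ['understand', 'year'] (min_width=15, slack=1)
Line 5: ['if', 'journey'] (min_width=10, slack=6)

Answer: |  house memory  |
| water and deep |
| library bright |
|understand year |
|   if journey   |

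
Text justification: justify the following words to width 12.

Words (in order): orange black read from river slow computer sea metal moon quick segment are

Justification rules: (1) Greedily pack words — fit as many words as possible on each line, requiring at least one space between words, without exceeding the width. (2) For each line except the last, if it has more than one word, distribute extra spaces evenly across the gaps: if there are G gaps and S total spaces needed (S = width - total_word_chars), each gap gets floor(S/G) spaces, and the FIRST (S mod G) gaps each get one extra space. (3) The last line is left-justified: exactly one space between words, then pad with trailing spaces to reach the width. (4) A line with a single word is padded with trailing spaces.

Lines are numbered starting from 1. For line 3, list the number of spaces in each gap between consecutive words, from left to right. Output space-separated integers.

Answer: 3

Derivation:
Line 1: ['orange', 'black'] (min_width=12, slack=0)
Line 2: ['read', 'from'] (min_width=9, slack=3)
Line 3: ['river', 'slow'] (min_width=10, slack=2)
Line 4: ['computer', 'sea'] (min_width=12, slack=0)
Line 5: ['metal', 'moon'] (min_width=10, slack=2)
Line 6: ['quick'] (min_width=5, slack=7)
Line 7: ['segment', 'are'] (min_width=11, slack=1)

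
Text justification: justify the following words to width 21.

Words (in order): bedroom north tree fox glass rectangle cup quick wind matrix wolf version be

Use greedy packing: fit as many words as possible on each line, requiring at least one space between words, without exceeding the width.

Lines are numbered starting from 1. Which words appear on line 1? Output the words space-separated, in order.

Answer: bedroom north tree

Derivation:
Line 1: ['bedroom', 'north', 'tree'] (min_width=18, slack=3)
Line 2: ['fox', 'glass', 'rectangle'] (min_width=19, slack=2)
Line 3: ['cup', 'quick', 'wind', 'matrix'] (min_width=21, slack=0)
Line 4: ['wolf', 'version', 'be'] (min_width=15, slack=6)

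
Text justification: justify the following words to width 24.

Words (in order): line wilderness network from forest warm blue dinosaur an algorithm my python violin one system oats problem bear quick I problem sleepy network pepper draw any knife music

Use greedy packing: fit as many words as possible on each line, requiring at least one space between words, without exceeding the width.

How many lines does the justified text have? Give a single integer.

Line 1: ['line', 'wilderness', 'network'] (min_width=23, slack=1)
Line 2: ['from', 'forest', 'warm', 'blue'] (min_width=21, slack=3)
Line 3: ['dinosaur', 'an', 'algorithm', 'my'] (min_width=24, slack=0)
Line 4: ['python', 'violin', 'one', 'system'] (min_width=24, slack=0)
Line 5: ['oats', 'problem', 'bear', 'quick'] (min_width=23, slack=1)
Line 6: ['I', 'problem', 'sleepy', 'network'] (min_width=24, slack=0)
Line 7: ['pepper', 'draw', 'any', 'knife'] (min_width=21, slack=3)
Line 8: ['music'] (min_width=5, slack=19)
Total lines: 8

Answer: 8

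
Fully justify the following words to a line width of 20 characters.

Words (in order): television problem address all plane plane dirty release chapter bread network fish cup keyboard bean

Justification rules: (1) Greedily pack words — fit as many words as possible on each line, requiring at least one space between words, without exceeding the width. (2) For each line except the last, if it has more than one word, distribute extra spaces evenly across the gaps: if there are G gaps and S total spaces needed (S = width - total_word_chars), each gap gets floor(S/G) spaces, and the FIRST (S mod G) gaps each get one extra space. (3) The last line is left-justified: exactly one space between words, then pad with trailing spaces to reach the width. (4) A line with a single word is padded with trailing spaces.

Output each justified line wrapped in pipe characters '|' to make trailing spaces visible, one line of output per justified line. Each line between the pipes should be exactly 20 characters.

Line 1: ['television', 'problem'] (min_width=18, slack=2)
Line 2: ['address', 'all', 'plane'] (min_width=17, slack=3)
Line 3: ['plane', 'dirty', 'release'] (min_width=19, slack=1)
Line 4: ['chapter', 'bread'] (min_width=13, slack=7)
Line 5: ['network', 'fish', 'cup'] (min_width=16, slack=4)
Line 6: ['keyboard', 'bean'] (min_width=13, slack=7)

Answer: |television   problem|
|address   all  plane|
|plane  dirty release|
|chapter        bread|
|network   fish   cup|
|keyboard bean       |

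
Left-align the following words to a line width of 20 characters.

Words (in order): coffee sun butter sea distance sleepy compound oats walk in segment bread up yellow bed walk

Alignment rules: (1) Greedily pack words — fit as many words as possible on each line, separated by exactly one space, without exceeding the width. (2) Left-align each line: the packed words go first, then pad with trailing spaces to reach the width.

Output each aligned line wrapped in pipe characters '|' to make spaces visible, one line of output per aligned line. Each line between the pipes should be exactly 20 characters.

Answer: |coffee sun butter   |
|sea distance sleepy |
|compound oats walk  |
|in segment bread up |
|yellow bed walk     |

Derivation:
Line 1: ['coffee', 'sun', 'butter'] (min_width=17, slack=3)
Line 2: ['sea', 'distance', 'sleepy'] (min_width=19, slack=1)
Line 3: ['compound', 'oats', 'walk'] (min_width=18, slack=2)
Line 4: ['in', 'segment', 'bread', 'up'] (min_width=19, slack=1)
Line 5: ['yellow', 'bed', 'walk'] (min_width=15, slack=5)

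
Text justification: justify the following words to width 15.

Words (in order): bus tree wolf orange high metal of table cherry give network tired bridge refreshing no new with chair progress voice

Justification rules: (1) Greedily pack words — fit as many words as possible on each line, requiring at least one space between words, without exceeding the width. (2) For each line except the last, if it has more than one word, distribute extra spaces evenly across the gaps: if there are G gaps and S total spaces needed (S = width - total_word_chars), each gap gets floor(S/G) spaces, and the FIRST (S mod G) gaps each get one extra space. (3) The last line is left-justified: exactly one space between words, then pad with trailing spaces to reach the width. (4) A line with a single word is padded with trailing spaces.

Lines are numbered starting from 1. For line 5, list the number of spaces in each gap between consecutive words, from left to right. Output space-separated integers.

Line 1: ['bus', 'tree', 'wolf'] (min_width=13, slack=2)
Line 2: ['orange', 'high'] (min_width=11, slack=4)
Line 3: ['metal', 'of', 'table'] (min_width=14, slack=1)
Line 4: ['cherry', 'give'] (min_width=11, slack=4)
Line 5: ['network', 'tired'] (min_width=13, slack=2)
Line 6: ['bridge'] (min_width=6, slack=9)
Line 7: ['refreshing', 'no'] (min_width=13, slack=2)
Line 8: ['new', 'with', 'chair'] (min_width=14, slack=1)
Line 9: ['progress', 'voice'] (min_width=14, slack=1)

Answer: 3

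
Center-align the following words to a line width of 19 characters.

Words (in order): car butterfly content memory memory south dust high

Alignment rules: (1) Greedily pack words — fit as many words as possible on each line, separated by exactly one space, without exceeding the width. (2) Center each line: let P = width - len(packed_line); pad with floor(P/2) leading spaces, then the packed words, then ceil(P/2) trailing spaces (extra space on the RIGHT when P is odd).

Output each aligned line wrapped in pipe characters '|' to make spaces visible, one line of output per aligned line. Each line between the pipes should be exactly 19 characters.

Answer: |   car butterfly   |
|  content memory   |
| memory south dust |
|       high        |

Derivation:
Line 1: ['car', 'butterfly'] (min_width=13, slack=6)
Line 2: ['content', 'memory'] (min_width=14, slack=5)
Line 3: ['memory', 'south', 'dust'] (min_width=17, slack=2)
Line 4: ['high'] (min_width=4, slack=15)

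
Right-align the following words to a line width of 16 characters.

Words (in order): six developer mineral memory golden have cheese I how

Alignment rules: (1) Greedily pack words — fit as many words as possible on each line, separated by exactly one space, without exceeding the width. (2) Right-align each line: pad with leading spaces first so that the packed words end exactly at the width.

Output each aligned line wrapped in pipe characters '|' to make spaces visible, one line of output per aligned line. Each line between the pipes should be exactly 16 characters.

Line 1: ['six', 'developer'] (min_width=13, slack=3)
Line 2: ['mineral', 'memory'] (min_width=14, slack=2)
Line 3: ['golden', 'have'] (min_width=11, slack=5)
Line 4: ['cheese', 'I', 'how'] (min_width=12, slack=4)

Answer: |   six developer|
|  mineral memory|
|     golden have|
|    cheese I how|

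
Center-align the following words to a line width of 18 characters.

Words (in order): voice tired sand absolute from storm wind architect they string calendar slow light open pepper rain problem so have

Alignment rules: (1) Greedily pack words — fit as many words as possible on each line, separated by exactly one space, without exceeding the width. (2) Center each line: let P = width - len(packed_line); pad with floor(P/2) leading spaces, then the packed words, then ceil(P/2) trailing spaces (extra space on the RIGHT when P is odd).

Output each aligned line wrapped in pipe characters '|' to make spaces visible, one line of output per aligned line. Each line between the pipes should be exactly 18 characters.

Answer: | voice tired sand |
|  absolute from   |
|    storm wind    |
|  architect they  |
| string calendar  |
| slow light open  |
|   pepper rain    |
| problem so have  |

Derivation:
Line 1: ['voice', 'tired', 'sand'] (min_width=16, slack=2)
Line 2: ['absolute', 'from'] (min_width=13, slack=5)
Line 3: ['storm', 'wind'] (min_width=10, slack=8)
Line 4: ['architect', 'they'] (min_width=14, slack=4)
Line 5: ['string', 'calendar'] (min_width=15, slack=3)
Line 6: ['slow', 'light', 'open'] (min_width=15, slack=3)
Line 7: ['pepper', 'rain'] (min_width=11, slack=7)
Line 8: ['problem', 'so', 'have'] (min_width=15, slack=3)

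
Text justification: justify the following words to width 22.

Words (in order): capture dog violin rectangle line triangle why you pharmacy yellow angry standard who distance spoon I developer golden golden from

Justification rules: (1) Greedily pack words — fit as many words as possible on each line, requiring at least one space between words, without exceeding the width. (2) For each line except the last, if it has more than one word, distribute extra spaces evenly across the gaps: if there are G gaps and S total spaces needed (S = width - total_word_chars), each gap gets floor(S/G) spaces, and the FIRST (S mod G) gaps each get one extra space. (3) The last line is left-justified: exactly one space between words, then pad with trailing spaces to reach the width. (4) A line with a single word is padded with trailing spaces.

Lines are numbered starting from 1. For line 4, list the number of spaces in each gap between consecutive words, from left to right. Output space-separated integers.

Answer: 2 1

Derivation:
Line 1: ['capture', 'dog', 'violin'] (min_width=18, slack=4)
Line 2: ['rectangle', 'line'] (min_width=14, slack=8)
Line 3: ['triangle', 'why', 'you'] (min_width=16, slack=6)
Line 4: ['pharmacy', 'yellow', 'angry'] (min_width=21, slack=1)
Line 5: ['standard', 'who', 'distance'] (min_width=21, slack=1)
Line 6: ['spoon', 'I', 'developer'] (min_width=17, slack=5)
Line 7: ['golden', 'golden', 'from'] (min_width=18, slack=4)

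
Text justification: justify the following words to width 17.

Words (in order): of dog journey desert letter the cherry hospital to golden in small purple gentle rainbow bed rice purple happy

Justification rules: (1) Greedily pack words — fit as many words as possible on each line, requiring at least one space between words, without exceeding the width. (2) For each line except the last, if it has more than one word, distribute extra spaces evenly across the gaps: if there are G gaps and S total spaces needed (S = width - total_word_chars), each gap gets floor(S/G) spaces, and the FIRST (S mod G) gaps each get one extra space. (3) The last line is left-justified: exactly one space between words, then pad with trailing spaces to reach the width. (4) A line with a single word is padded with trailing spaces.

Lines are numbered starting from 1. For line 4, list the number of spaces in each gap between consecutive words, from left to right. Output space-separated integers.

Answer: 4 3

Derivation:
Line 1: ['of', 'dog', 'journey'] (min_width=14, slack=3)
Line 2: ['desert', 'letter', 'the'] (min_width=17, slack=0)
Line 3: ['cherry', 'hospital'] (min_width=15, slack=2)
Line 4: ['to', 'golden', 'in'] (min_width=12, slack=5)
Line 5: ['small', 'purple'] (min_width=12, slack=5)
Line 6: ['gentle', 'rainbow'] (min_width=14, slack=3)
Line 7: ['bed', 'rice', 'purple'] (min_width=15, slack=2)
Line 8: ['happy'] (min_width=5, slack=12)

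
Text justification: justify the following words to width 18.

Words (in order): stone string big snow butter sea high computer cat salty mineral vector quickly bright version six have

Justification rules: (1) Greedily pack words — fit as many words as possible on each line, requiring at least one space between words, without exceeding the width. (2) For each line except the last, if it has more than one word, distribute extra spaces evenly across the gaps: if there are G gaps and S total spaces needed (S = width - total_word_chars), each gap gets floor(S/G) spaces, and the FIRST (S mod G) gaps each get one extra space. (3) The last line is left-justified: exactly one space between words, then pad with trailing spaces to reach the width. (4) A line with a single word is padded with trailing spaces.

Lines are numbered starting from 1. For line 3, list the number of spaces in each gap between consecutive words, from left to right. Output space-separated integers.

Answer: 2 1

Derivation:
Line 1: ['stone', 'string', 'big'] (min_width=16, slack=2)
Line 2: ['snow', 'butter', 'sea'] (min_width=15, slack=3)
Line 3: ['high', 'computer', 'cat'] (min_width=17, slack=1)
Line 4: ['salty', 'mineral'] (min_width=13, slack=5)
Line 5: ['vector', 'quickly'] (min_width=14, slack=4)
Line 6: ['bright', 'version', 'six'] (min_width=18, slack=0)
Line 7: ['have'] (min_width=4, slack=14)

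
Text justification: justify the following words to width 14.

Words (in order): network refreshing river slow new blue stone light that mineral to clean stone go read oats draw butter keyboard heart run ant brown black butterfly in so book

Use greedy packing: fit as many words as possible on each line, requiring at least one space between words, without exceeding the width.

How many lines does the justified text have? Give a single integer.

Line 1: ['network'] (min_width=7, slack=7)
Line 2: ['refreshing'] (min_width=10, slack=4)
Line 3: ['river', 'slow', 'new'] (min_width=14, slack=0)
Line 4: ['blue', 'stone'] (min_width=10, slack=4)
Line 5: ['light', 'that'] (min_width=10, slack=4)
Line 6: ['mineral', 'to'] (min_width=10, slack=4)
Line 7: ['clean', 'stone', 'go'] (min_width=14, slack=0)
Line 8: ['read', 'oats', 'draw'] (min_width=14, slack=0)
Line 9: ['butter'] (min_width=6, slack=8)
Line 10: ['keyboard', 'heart'] (min_width=14, slack=0)
Line 11: ['run', 'ant', 'brown'] (min_width=13, slack=1)
Line 12: ['black'] (min_width=5, slack=9)
Line 13: ['butterfly', 'in'] (min_width=12, slack=2)
Line 14: ['so', 'book'] (min_width=7, slack=7)
Total lines: 14

Answer: 14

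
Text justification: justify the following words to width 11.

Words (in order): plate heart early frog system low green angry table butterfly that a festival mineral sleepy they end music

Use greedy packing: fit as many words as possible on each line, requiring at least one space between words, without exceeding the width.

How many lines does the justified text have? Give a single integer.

Line 1: ['plate', 'heart'] (min_width=11, slack=0)
Line 2: ['early', 'frog'] (min_width=10, slack=1)
Line 3: ['system', 'low'] (min_width=10, slack=1)
Line 4: ['green', 'angry'] (min_width=11, slack=0)
Line 5: ['table'] (min_width=5, slack=6)
Line 6: ['butterfly'] (min_width=9, slack=2)
Line 7: ['that', 'a'] (min_width=6, slack=5)
Line 8: ['festival'] (min_width=8, slack=3)
Line 9: ['mineral'] (min_width=7, slack=4)
Line 10: ['sleepy', 'they'] (min_width=11, slack=0)
Line 11: ['end', 'music'] (min_width=9, slack=2)
Total lines: 11

Answer: 11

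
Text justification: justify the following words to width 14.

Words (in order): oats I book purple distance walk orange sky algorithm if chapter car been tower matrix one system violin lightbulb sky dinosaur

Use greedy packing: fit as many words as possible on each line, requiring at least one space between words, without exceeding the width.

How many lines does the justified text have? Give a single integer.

Line 1: ['oats', 'I', 'book'] (min_width=11, slack=3)
Line 2: ['purple'] (min_width=6, slack=8)
Line 3: ['distance', 'walk'] (min_width=13, slack=1)
Line 4: ['orange', 'sky'] (min_width=10, slack=4)
Line 5: ['algorithm', 'if'] (min_width=12, slack=2)
Line 6: ['chapter', 'car'] (min_width=11, slack=3)
Line 7: ['been', 'tower'] (min_width=10, slack=4)
Line 8: ['matrix', 'one'] (min_width=10, slack=4)
Line 9: ['system', 'violin'] (min_width=13, slack=1)
Line 10: ['lightbulb', 'sky'] (min_width=13, slack=1)
Line 11: ['dinosaur'] (min_width=8, slack=6)
Total lines: 11

Answer: 11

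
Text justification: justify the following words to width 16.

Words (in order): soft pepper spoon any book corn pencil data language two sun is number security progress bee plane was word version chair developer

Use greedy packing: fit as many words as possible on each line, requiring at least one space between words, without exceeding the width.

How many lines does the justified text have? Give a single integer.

Answer: 10

Derivation:
Line 1: ['soft', 'pepper'] (min_width=11, slack=5)
Line 2: ['spoon', 'any', 'book'] (min_width=14, slack=2)
Line 3: ['corn', 'pencil', 'data'] (min_width=16, slack=0)
Line 4: ['language', 'two', 'sun'] (min_width=16, slack=0)
Line 5: ['is', 'number'] (min_width=9, slack=7)
Line 6: ['security'] (min_width=8, slack=8)
Line 7: ['progress', 'bee'] (min_width=12, slack=4)
Line 8: ['plane', 'was', 'word'] (min_width=14, slack=2)
Line 9: ['version', 'chair'] (min_width=13, slack=3)
Line 10: ['developer'] (min_width=9, slack=7)
Total lines: 10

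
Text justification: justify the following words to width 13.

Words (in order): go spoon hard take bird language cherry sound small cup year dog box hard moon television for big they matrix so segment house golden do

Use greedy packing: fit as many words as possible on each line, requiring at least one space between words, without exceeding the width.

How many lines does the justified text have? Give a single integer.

Answer: 12

Derivation:
Line 1: ['go', 'spoon', 'hard'] (min_width=13, slack=0)
Line 2: ['take', 'bird'] (min_width=9, slack=4)
Line 3: ['language'] (min_width=8, slack=5)
Line 4: ['cherry', 'sound'] (min_width=12, slack=1)
Line 5: ['small', 'cup'] (min_width=9, slack=4)
Line 6: ['year', 'dog', 'box'] (min_width=12, slack=1)
Line 7: ['hard', 'moon'] (min_width=9, slack=4)
Line 8: ['television'] (min_width=10, slack=3)
Line 9: ['for', 'big', 'they'] (min_width=12, slack=1)
Line 10: ['matrix', 'so'] (min_width=9, slack=4)
Line 11: ['segment', 'house'] (min_width=13, slack=0)
Line 12: ['golden', 'do'] (min_width=9, slack=4)
Total lines: 12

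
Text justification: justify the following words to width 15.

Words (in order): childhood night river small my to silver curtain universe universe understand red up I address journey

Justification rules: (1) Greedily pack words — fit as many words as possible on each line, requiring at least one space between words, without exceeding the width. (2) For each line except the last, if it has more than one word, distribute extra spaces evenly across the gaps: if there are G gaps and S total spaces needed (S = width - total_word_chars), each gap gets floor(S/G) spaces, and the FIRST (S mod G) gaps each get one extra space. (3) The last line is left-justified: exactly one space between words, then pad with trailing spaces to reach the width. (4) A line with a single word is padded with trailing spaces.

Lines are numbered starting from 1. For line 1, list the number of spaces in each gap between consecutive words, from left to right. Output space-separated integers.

Line 1: ['childhood', 'night'] (min_width=15, slack=0)
Line 2: ['river', 'small', 'my'] (min_width=14, slack=1)
Line 3: ['to', 'silver'] (min_width=9, slack=6)
Line 4: ['curtain'] (min_width=7, slack=8)
Line 5: ['universe'] (min_width=8, slack=7)
Line 6: ['universe'] (min_width=8, slack=7)
Line 7: ['understand', 'red'] (min_width=14, slack=1)
Line 8: ['up', 'I', 'address'] (min_width=12, slack=3)
Line 9: ['journey'] (min_width=7, slack=8)

Answer: 1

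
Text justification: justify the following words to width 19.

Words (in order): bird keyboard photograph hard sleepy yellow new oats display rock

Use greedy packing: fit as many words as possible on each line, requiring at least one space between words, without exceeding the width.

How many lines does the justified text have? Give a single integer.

Answer: 4

Derivation:
Line 1: ['bird', 'keyboard'] (min_width=13, slack=6)
Line 2: ['photograph', 'hard'] (min_width=15, slack=4)
Line 3: ['sleepy', 'yellow', 'new'] (min_width=17, slack=2)
Line 4: ['oats', 'display', 'rock'] (min_width=17, slack=2)
Total lines: 4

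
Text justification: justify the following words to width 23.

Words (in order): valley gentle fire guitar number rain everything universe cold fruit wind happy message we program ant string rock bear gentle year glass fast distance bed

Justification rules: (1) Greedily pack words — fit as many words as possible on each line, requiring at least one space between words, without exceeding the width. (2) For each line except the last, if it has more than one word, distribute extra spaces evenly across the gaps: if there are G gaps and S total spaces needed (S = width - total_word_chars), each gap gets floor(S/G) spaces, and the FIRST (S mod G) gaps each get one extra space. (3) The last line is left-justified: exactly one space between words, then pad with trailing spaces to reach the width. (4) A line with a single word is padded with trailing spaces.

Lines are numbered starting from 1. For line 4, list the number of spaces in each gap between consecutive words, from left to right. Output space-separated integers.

Answer: 2 2 1

Derivation:
Line 1: ['valley', 'gentle', 'fire'] (min_width=18, slack=5)
Line 2: ['guitar', 'number', 'rain'] (min_width=18, slack=5)
Line 3: ['everything', 'universe'] (min_width=19, slack=4)
Line 4: ['cold', 'fruit', 'wind', 'happy'] (min_width=21, slack=2)
Line 5: ['message', 'we', 'program', 'ant'] (min_width=22, slack=1)
Line 6: ['string', 'rock', 'bear', 'gentle'] (min_width=23, slack=0)
Line 7: ['year', 'glass', 'fast'] (min_width=15, slack=8)
Line 8: ['distance', 'bed'] (min_width=12, slack=11)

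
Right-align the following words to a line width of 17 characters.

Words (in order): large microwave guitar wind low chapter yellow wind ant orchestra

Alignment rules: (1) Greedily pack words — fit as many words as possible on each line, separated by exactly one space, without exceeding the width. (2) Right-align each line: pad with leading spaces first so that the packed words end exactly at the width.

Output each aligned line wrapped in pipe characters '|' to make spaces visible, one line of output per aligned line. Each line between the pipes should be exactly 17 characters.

Answer: |  large microwave|
|  guitar wind low|
|   chapter yellow|
|         wind ant|
|        orchestra|

Derivation:
Line 1: ['large', 'microwave'] (min_width=15, slack=2)
Line 2: ['guitar', 'wind', 'low'] (min_width=15, slack=2)
Line 3: ['chapter', 'yellow'] (min_width=14, slack=3)
Line 4: ['wind', 'ant'] (min_width=8, slack=9)
Line 5: ['orchestra'] (min_width=9, slack=8)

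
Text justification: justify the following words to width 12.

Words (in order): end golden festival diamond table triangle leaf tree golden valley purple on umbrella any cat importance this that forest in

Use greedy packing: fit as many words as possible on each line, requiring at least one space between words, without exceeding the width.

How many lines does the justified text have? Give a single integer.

Line 1: ['end', 'golden'] (min_width=10, slack=2)
Line 2: ['festival'] (min_width=8, slack=4)
Line 3: ['diamond'] (min_width=7, slack=5)
Line 4: ['table'] (min_width=5, slack=7)
Line 5: ['triangle'] (min_width=8, slack=4)
Line 6: ['leaf', 'tree'] (min_width=9, slack=3)
Line 7: ['golden'] (min_width=6, slack=6)
Line 8: ['valley'] (min_width=6, slack=6)
Line 9: ['purple', 'on'] (min_width=9, slack=3)
Line 10: ['umbrella', 'any'] (min_width=12, slack=0)
Line 11: ['cat'] (min_width=3, slack=9)
Line 12: ['importance'] (min_width=10, slack=2)
Line 13: ['this', 'that'] (min_width=9, slack=3)
Line 14: ['forest', 'in'] (min_width=9, slack=3)
Total lines: 14

Answer: 14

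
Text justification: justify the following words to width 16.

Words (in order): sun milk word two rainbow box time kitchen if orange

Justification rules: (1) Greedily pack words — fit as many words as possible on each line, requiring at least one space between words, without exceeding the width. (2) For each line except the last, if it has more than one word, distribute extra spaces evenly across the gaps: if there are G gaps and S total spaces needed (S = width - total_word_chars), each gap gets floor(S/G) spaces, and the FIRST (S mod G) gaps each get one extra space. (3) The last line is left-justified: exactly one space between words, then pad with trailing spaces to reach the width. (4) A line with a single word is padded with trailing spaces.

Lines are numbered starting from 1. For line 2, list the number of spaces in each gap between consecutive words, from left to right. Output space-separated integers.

Line 1: ['sun', 'milk', 'word'] (min_width=13, slack=3)
Line 2: ['two', 'rainbow', 'box'] (min_width=15, slack=1)
Line 3: ['time', 'kitchen', 'if'] (min_width=15, slack=1)
Line 4: ['orange'] (min_width=6, slack=10)

Answer: 2 1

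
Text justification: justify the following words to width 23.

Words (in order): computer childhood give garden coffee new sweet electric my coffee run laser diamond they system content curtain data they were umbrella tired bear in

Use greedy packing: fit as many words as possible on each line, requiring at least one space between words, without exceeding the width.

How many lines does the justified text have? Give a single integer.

Answer: 7

Derivation:
Line 1: ['computer', 'childhood', 'give'] (min_width=23, slack=0)
Line 2: ['garden', 'coffee', 'new', 'sweet'] (min_width=23, slack=0)
Line 3: ['electric', 'my', 'coffee', 'run'] (min_width=22, slack=1)
Line 4: ['laser', 'diamond', 'they'] (min_width=18, slack=5)
Line 5: ['system', 'content', 'curtain'] (min_width=22, slack=1)
Line 6: ['data', 'they', 'were', 'umbrella'] (min_width=23, slack=0)
Line 7: ['tired', 'bear', 'in'] (min_width=13, slack=10)
Total lines: 7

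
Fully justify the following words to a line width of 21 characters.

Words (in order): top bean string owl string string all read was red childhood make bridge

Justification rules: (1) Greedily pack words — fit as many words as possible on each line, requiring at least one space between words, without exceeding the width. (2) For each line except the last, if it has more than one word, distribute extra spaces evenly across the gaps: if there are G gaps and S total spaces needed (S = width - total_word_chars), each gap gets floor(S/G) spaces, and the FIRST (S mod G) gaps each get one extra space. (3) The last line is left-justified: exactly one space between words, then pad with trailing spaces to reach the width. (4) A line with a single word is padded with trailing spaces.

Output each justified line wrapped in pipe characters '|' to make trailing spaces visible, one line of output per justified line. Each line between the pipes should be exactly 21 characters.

Line 1: ['top', 'bean', 'string', 'owl'] (min_width=19, slack=2)
Line 2: ['string', 'string', 'all'] (min_width=17, slack=4)
Line 3: ['read', 'was', 'red'] (min_width=12, slack=9)
Line 4: ['childhood', 'make', 'bridge'] (min_width=21, slack=0)

Answer: |top  bean  string owl|
|string   string   all|
|read      was     red|
|childhood make bridge|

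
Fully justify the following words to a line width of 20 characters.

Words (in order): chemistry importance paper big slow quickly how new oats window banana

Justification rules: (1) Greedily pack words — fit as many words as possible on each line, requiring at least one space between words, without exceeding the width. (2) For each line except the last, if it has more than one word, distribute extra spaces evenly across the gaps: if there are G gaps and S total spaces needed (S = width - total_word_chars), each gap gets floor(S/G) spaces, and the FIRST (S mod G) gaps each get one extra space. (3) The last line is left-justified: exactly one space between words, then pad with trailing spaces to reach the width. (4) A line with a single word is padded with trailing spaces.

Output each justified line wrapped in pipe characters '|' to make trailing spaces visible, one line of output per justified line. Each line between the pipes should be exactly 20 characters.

Answer: |chemistry importance|
|paper    big    slow|
|quickly how new oats|
|window banana       |

Derivation:
Line 1: ['chemistry', 'importance'] (min_width=20, slack=0)
Line 2: ['paper', 'big', 'slow'] (min_width=14, slack=6)
Line 3: ['quickly', 'how', 'new', 'oats'] (min_width=20, slack=0)
Line 4: ['window', 'banana'] (min_width=13, slack=7)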